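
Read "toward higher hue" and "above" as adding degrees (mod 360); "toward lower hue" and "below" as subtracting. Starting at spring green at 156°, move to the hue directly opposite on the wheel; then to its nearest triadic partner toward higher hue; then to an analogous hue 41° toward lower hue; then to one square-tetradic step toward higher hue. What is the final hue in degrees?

156 + 180 = 336°   (complement)
336 + 120 = 456 → 456 − 360 = 96°   (triadic ↑)
96 − 41 = 55°   (analog 41° ↓)
55 + 90 = 145°   (square ↑)

145°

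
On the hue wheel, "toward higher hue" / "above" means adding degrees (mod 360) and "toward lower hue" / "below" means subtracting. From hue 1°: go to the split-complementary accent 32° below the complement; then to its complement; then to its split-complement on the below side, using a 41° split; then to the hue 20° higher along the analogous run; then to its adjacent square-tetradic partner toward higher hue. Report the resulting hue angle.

1 + 148 = 149°   (split-comp 32° ↓)
149 + 180 = 329°   (complement)
329 + 139 = 468 → 468 − 360 = 108°   (split-comp 41° ↓)
108 + 20 = 128°   (analog 20° ↑)
128 + 90 = 218°   (square ↑)

218°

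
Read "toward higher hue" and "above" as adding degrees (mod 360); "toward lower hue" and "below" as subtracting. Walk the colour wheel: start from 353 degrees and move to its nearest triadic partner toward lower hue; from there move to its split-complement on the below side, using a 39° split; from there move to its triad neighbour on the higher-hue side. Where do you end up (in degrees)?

134°

353 − 120 = 233°   (triadic ↓)
233 + 141 = 374 → 374 − 360 = 14°   (split-comp 39° ↓)
14 + 120 = 134°   (triadic ↑)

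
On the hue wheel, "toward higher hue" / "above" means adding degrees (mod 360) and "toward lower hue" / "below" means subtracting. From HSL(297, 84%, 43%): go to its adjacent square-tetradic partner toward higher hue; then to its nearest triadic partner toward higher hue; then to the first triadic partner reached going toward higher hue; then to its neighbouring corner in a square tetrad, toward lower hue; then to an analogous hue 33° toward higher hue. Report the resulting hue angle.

210°

square ↑ +90°: 297 + 90 = 387 → 387 − 360 = 27°
triadic ↑ +120°: 27 + 120 = 147°
triadic ↑ +120°: 147 + 120 = 267°
square ↓ −90°: 267 − 90 = 177°
analog 33° ↑ +33°: 177 + 33 = 210°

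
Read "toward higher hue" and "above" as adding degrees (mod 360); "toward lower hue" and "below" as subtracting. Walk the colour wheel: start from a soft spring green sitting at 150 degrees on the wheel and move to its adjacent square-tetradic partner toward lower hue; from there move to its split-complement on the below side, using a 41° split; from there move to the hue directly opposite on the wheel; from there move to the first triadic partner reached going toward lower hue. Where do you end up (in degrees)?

square ↓ −90°: 150 − 90 = 60°
split-comp 41° ↓ +139°: 60 + 139 = 199°
complement +180°: 199 + 180 = 379 → 379 − 360 = 19°
triadic ↓ −120°: 19 − 120 = -101 → -101 + 360 = 259°

259°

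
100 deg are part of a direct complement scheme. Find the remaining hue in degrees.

280°

The complement sits 180° across the wheel.
The full set through 100° is {100°, 280°}.
Given {100°}, the missing hue is 280°.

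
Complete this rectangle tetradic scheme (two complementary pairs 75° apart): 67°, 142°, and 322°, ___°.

A rectangular tetradic uses two complementary pairs 75° apart: offsets 0°, 75°, 180°, 255°.
Among {67°, 142°, 322°}, 142° and 322° are a 180° pair.
The remaining hue 67° needs its own complement: 67 + 180 = 247°

247°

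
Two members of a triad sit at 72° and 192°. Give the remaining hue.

312°

A triad spaces three hues 120° apart.
The full set is {72°, 192°, 312°}.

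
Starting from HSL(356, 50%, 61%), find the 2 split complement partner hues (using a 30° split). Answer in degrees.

146° and 206°

Split-complementary hues sit 30° either side of the complement.
Complement of 356°: 356 + 180 = 536 → 536 − 360 = 176°
176 − 30 = 146°
176 + 30 = 206°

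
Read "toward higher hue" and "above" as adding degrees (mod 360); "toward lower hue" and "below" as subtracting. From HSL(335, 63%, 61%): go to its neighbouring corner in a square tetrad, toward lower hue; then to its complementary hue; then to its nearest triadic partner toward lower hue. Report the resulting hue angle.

305°

335 − 90 = 245°   (square ↓)
245 + 180 = 425 → 425 − 360 = 65°   (complement)
65 − 120 = -55 → -55 + 360 = 305°   (triadic ↓)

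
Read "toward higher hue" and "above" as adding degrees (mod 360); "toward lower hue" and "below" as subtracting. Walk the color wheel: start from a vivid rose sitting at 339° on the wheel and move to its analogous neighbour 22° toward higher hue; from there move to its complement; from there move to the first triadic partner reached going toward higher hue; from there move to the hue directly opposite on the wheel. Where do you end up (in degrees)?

121°

339 + 22 = 361 → 361 − 360 = 1°   (analog 22° ↑)
1 + 180 = 181°   (complement)
181 + 120 = 301°   (triadic ↑)
301 + 180 = 481 → 481 − 360 = 121°   (complement)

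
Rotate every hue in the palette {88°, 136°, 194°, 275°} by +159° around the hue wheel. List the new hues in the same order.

88 + 159 = 247°
136 + 159 = 295°
194 + 159 = 353°
275 + 159 = 434 → 434 − 360 = 74°

247°, 295°, 353°, 74°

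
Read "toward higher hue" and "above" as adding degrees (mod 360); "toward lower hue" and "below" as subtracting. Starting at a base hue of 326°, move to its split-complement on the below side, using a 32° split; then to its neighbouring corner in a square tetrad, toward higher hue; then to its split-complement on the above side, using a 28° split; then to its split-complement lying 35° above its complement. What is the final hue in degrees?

+148° (split-comp 32° ↓): 326 + 148 = 474 → 474 − 360 = 114°
+90° (square ↑): 114 + 90 = 204°
+208° (split-comp 28° ↑): 204 + 208 = 412 → 412 − 360 = 52°
+215° (split-comp 35° ↑): 52 + 215 = 267°

267°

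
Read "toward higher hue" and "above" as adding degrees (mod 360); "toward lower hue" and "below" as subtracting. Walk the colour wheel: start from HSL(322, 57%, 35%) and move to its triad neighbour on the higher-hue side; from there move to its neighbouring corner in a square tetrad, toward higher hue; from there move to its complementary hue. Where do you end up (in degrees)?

322 + 120 = 442 → 442 − 360 = 82°   (triadic ↑)
82 + 90 = 172°   (square ↑)
172 + 180 = 352°   (complement)

352°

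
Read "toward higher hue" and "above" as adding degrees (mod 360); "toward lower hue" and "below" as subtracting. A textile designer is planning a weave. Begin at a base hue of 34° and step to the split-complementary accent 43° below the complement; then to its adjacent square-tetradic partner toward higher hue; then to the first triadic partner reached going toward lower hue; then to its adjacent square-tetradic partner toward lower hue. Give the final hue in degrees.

51°

34 + 137 = 171°   (split-comp 43° ↓)
171 + 90 = 261°   (square ↑)
261 − 120 = 141°   (triadic ↓)
141 − 90 = 51°   (square ↓)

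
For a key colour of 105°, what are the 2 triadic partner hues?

225° and 345°

A triad places three hues 120° apart.
105 + 120 = 225°
105 + 240 = 345°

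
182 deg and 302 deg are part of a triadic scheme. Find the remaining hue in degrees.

62°

A triad places three hues 120° apart.
The full set through 182° is {62°, 182°, 302°}.
Given {182°, 302°}, the missing hue is 62°.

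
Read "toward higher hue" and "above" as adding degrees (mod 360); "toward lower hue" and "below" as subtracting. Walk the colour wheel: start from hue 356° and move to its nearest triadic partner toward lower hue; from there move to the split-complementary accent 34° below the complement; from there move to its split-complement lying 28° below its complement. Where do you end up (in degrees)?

174°

356 − 120 = 236°   (triadic ↓)
236 + 146 = 382 → 382 − 360 = 22°   (split-comp 34° ↓)
22 + 152 = 174°   (split-comp 28° ↓)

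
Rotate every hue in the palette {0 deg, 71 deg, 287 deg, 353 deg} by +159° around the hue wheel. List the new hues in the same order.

159°, 230°, 86°, 152°

0 + 159 = 159°
71 + 159 = 230°
287 + 159 = 446 → 446 − 360 = 86°
353 + 159 = 512 → 512 − 360 = 152°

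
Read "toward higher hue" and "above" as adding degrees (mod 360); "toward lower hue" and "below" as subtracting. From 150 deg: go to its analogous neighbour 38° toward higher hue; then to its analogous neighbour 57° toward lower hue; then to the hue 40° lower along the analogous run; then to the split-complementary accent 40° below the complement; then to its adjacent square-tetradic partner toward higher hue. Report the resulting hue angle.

321°

analog 38° ↑ +38°: 150 + 38 = 188°
analog 57° ↓ −57°: 188 − 57 = 131°
analog 40° ↓ −40°: 131 − 40 = 91°
split-comp 40° ↓ +140°: 91 + 140 = 231°
square ↑ +90°: 231 + 90 = 321°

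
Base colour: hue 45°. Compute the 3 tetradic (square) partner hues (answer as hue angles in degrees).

A square tetradic scheme places four hues every 90°.
45 + 90 = 135°
45 + 180 = 225°
45 + 270 = 315°

135°, 225° and 315°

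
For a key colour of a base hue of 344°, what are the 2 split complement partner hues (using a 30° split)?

134° and 194°

Split-complementary hues sit 30° either side of the complement.
Complement of 344°: 344 + 180 = 524 → 524 − 360 = 164°
164 − 30 = 134°
164 + 30 = 194°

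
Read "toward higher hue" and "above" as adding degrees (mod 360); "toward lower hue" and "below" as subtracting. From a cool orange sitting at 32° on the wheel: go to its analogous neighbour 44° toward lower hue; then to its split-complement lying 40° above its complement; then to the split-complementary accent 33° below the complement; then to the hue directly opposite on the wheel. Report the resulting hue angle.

175°

−44° (analog 44° ↓): 32 − 44 = -12 → -12 + 360 = 348°
+220° (split-comp 40° ↑): 348 + 220 = 568 → 568 − 360 = 208°
+147° (split-comp 33° ↓): 208 + 147 = 355°
+180° (complement): 355 + 180 = 535 → 535 − 360 = 175°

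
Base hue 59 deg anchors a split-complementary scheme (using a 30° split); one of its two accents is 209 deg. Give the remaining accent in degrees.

269°

Split-complementary hues sit 30° either side of the complement.
Complement of the base 59°: 59 + 180 = 239°
The given accent 209° is 30° one side of 239°; the other accent sits 30° the other side: 239 + 30 = 269°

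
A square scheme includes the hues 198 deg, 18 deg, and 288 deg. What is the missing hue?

A square tetradic scheme places four hues every 90°.
The full set through 18° is {18°, 108°, 198°, 288°}.
Given {18°, 198°, 288°}, the missing hue is 108°.

108°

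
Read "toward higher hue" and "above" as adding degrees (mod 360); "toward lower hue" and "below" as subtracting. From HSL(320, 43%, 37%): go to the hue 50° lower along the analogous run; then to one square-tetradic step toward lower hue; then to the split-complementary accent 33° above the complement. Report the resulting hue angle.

−50° (analog 50° ↓): 320 − 50 = 270°
−90° (square ↓): 270 − 90 = 180°
+213° (split-comp 33° ↑): 180 + 213 = 393 → 393 − 360 = 33°

33°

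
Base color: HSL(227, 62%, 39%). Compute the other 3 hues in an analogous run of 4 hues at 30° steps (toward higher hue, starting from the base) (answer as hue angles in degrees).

257°, 287° and 317°

Analogous hues sit every 30° along the wheel.
227 + 30 = 257°
227 + 60 = 287°
227 + 90 = 317°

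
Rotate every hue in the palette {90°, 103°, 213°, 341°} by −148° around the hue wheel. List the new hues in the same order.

90 − 148 = -58 → -58 + 360 = 302°
103 − 148 = -45 → -45 + 360 = 315°
213 − 148 = 65°
341 − 148 = 193°

302°, 315°, 65°, 193°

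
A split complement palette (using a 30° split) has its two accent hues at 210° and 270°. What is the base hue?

The accents sit 30° either side of the complement, so the complement is their short-arc midpoint on the wheel.
Short-arc midpoint of 210° and 270°: 240°.
Base is 180° from the complement: 240 − 180 = 60°

60°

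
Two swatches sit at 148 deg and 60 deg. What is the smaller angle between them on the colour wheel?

88°

|148 − 60| = 88.
88 ≤ 180, so the shorter arc is 88°.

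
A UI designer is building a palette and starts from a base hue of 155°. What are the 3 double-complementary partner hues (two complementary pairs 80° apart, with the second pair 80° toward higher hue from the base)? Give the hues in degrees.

A rectangular tetradic uses two complementary pairs 80° apart: offsets 0°, 80°, 180°, 260°.
155 + 80 = 235°
155 + 180 = 335°
155 + 260 = 415 → 415 − 360 = 55°

235°, 335° and 55°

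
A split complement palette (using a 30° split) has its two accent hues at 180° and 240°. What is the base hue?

The accents sit 30° either side of the complement, so the complement is their short-arc midpoint on the wheel.
Short-arc midpoint of 180° and 240°: 210°.
Base is 180° from the complement: 210 − 180 = 30°

30°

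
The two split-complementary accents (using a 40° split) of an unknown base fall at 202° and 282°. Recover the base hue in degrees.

62°

The accents sit 40° either side of the complement, so the complement is their short-arc midpoint on the wheel.
Short-arc midpoint of 202° and 282°: 242°.
Base is 180° from the complement: 242 − 180 = 62°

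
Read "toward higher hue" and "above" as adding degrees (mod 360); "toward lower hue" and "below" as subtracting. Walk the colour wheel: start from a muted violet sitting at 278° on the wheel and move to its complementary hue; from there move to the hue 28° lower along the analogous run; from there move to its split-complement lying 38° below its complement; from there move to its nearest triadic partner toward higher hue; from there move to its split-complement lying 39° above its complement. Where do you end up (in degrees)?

191°

278 + 180 = 458 → 458 − 360 = 98°   (complement)
98 − 28 = 70°   (analog 28° ↓)
70 + 142 = 212°   (split-comp 38° ↓)
212 + 120 = 332°   (triadic ↑)
332 + 219 = 551 → 551 − 360 = 191°   (split-comp 39° ↑)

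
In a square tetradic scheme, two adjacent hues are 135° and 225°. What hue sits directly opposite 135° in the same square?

315°

A square tetradic scheme places four hues 90° apart; opposite corners are 180° apart.
135 + 180 = 315°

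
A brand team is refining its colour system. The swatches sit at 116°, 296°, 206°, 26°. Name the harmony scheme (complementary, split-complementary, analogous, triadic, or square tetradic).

square tetradic

Sort the hues: 26°, 116°, 206°, 296°.
Successive gaps around the wheel: 90°, 90°, 90°, 90°.
Four hues every 90° form a square tetradic scheme.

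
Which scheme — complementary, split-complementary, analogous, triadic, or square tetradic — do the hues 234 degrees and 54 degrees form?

Sort the hues: 54°, 234°.
Successive gaps around the wheel: 180°, 180°.
Two hues 180° apart are complementary.

complementary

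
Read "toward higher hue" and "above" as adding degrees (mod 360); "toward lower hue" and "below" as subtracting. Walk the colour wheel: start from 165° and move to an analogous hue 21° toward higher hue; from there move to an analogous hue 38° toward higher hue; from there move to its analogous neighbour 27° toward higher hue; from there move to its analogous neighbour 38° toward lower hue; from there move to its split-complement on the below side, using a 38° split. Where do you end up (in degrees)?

355°

analog 21° ↑ +21°: 165 + 21 = 186°
analog 38° ↑ +38°: 186 + 38 = 224°
analog 27° ↑ +27°: 224 + 27 = 251°
analog 38° ↓ −38°: 251 − 38 = 213°
split-comp 38° ↓ +142°: 213 + 142 = 355°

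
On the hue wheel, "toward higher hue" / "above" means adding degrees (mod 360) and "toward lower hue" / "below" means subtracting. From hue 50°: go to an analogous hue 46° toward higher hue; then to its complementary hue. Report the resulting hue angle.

276°

analog 46° ↑ +46°: 50 + 46 = 96°
complement +180°: 96 + 180 = 276°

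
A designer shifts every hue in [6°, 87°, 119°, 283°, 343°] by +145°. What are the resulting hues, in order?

151°, 232°, 264°, 68°, 128°

6 + 145 = 151°
87 + 145 = 232°
119 + 145 = 264°
283 + 145 = 428 → 428 − 360 = 68°
343 + 145 = 488 → 488 − 360 = 128°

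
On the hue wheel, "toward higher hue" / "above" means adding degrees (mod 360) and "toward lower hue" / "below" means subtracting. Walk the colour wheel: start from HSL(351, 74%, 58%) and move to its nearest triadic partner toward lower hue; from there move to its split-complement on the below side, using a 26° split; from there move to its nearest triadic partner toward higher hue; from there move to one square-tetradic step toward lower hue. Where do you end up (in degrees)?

triadic ↓ −120°: 351 − 120 = 231°
split-comp 26° ↓ +154°: 231 + 154 = 385 → 385 − 360 = 25°
triadic ↑ +120°: 25 + 120 = 145°
square ↓ −90°: 145 − 90 = 55°

55°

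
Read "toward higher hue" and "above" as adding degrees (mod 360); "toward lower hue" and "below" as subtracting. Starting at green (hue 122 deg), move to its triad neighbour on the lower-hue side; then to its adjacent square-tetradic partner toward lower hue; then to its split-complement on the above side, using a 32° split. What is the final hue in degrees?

−120° (triadic ↓): 122 − 120 = 2°
−90° (square ↓): 2 − 90 = -88 → -88 + 360 = 272°
+212° (split-comp 32° ↑): 272 + 212 = 484 → 484 − 360 = 124°

124°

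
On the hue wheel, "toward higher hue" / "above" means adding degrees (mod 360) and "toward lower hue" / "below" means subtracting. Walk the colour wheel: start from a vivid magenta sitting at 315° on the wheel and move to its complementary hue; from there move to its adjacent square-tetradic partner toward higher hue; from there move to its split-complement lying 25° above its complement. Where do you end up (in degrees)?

70°

+180° (complement): 315 + 180 = 495 → 495 − 360 = 135°
+90° (square ↑): 135 + 90 = 225°
+205° (split-comp 25° ↑): 225 + 205 = 430 → 430 − 360 = 70°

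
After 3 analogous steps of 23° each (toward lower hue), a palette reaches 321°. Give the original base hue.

30°

3 steps of 23° (toward lower hue) give a net shift of −69°.
Start = end − shift: 321 + 69 = 390 → 390 − 360 = 30°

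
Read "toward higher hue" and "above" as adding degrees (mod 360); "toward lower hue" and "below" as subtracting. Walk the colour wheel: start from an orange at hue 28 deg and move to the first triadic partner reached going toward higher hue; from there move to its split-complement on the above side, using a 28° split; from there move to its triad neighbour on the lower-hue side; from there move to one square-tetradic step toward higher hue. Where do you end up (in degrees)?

326°

28 + 120 = 148°   (triadic ↑)
148 + 208 = 356°   (split-comp 28° ↑)
356 − 120 = 236°   (triadic ↓)
236 + 90 = 326°   (square ↑)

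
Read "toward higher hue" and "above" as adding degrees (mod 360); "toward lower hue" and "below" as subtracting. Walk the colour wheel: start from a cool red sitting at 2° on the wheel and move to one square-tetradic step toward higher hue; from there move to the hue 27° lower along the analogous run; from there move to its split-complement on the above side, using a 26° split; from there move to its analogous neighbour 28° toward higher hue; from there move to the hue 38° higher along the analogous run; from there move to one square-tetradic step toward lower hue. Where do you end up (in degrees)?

+90° (square ↑): 2 + 90 = 92°
−27° (analog 27° ↓): 92 − 27 = 65°
+206° (split-comp 26° ↑): 65 + 206 = 271°
+28° (analog 28° ↑): 271 + 28 = 299°
+38° (analog 38° ↑): 299 + 38 = 337°
−90° (square ↓): 337 − 90 = 247°

247°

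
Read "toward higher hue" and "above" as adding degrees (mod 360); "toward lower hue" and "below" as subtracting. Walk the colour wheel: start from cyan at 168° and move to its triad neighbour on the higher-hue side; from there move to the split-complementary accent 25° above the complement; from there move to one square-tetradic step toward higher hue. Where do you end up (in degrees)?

triadic ↑ +120°: 168 + 120 = 288°
split-comp 25° ↑ +205°: 288 + 205 = 493 → 493 − 360 = 133°
square ↑ +90°: 133 + 90 = 223°

223°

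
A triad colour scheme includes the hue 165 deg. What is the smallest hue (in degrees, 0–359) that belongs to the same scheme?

45°

A triad places three hues 120° apart.
The full set through 165° is {45°, 165°, 285°}.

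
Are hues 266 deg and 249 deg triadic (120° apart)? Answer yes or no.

Angular distance: |266 − 249| = 17 = 17°.
Triadic (120° apart) requires 120°.

no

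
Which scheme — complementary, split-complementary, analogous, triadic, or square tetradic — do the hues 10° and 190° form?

complementary

Sort the hues: 10°, 190°.
Successive gaps around the wheel: 180°, 180°.
Two hues 180° apart are complementary.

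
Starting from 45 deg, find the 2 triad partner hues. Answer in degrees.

165° and 285°

A triad places three hues 120° apart.
45 + 120 = 165°
45 + 240 = 285°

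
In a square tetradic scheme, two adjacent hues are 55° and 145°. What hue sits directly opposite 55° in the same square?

235°

A square tetradic scheme places four hues 90° apart; opposite corners are 180° apart.
55 + 180 = 235°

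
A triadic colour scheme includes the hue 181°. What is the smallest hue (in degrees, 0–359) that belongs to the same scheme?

A triad places three hues 120° apart.
The full set through 181° is {61°, 181°, 301°}.

61°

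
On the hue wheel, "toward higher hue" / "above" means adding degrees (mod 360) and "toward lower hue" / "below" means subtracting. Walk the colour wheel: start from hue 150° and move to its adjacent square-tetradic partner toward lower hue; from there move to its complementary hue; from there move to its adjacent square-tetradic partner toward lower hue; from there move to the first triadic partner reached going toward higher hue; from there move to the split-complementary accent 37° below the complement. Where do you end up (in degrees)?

−90° (square ↓): 150 − 90 = 60°
+180° (complement): 60 + 180 = 240°
−90° (square ↓): 240 − 90 = 150°
+120° (triadic ↑): 150 + 120 = 270°
+143° (split-comp 37° ↓): 270 + 143 = 413 → 413 − 360 = 53°

53°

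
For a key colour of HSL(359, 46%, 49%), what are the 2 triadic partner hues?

119° and 239°

A triad places three hues 120° apart.
359 + 120 = 479 → 479 − 360 = 119°
359 + 240 = 599 → 599 − 360 = 239°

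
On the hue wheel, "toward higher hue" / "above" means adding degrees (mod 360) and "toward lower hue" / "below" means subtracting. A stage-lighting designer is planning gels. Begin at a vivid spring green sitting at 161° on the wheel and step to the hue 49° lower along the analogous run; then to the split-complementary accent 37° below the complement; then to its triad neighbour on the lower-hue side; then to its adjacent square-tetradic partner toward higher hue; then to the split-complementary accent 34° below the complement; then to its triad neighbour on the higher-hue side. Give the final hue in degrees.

−49° (analog 49° ↓): 161 − 49 = 112°
+143° (split-comp 37° ↓): 112 + 143 = 255°
−120° (triadic ↓): 255 − 120 = 135°
+90° (square ↑): 135 + 90 = 225°
+146° (split-comp 34° ↓): 225 + 146 = 371 → 371 − 360 = 11°
+120° (triadic ↑): 11 + 120 = 131°

131°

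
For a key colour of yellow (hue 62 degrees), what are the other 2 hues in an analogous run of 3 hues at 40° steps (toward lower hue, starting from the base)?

22° and 342°

62 − 40 = 22°
62 − 80 = -18 → -18 + 360 = 342°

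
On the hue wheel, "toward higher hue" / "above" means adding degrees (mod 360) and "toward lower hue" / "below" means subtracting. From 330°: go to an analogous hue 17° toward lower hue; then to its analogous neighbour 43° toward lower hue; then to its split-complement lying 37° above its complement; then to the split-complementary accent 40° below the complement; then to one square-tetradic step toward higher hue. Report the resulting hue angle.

357°

analog 17° ↓ −17°: 330 − 17 = 313°
analog 43° ↓ −43°: 313 − 43 = 270°
split-comp 37° ↑ +217°: 270 + 217 = 487 → 487 − 360 = 127°
split-comp 40° ↓ +140°: 127 + 140 = 267°
square ↑ +90°: 267 + 90 = 357°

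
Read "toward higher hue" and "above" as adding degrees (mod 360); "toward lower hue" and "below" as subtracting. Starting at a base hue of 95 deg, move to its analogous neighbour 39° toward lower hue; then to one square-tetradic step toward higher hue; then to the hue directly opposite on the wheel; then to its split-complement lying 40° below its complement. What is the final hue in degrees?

95 − 39 = 56°   (analog 39° ↓)
56 + 90 = 146°   (square ↑)
146 + 180 = 326°   (complement)
326 + 140 = 466 → 466 − 360 = 106°   (split-comp 40° ↓)

106°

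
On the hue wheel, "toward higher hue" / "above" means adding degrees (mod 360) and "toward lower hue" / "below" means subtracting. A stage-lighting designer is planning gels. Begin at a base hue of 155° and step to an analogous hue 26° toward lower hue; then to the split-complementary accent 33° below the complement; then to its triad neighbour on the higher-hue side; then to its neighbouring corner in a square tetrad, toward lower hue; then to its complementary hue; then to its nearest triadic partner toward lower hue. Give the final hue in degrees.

6°

−26° (analog 26° ↓): 155 − 26 = 129°
+147° (split-comp 33° ↓): 129 + 147 = 276°
+120° (triadic ↑): 276 + 120 = 396 → 396 − 360 = 36°
−90° (square ↓): 36 − 90 = -54 → -54 + 360 = 306°
+180° (complement): 306 + 180 = 486 → 486 − 360 = 126°
−120° (triadic ↓): 126 − 120 = 6°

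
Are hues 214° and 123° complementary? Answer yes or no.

Angular distance: |214 − 123| = 91 = 91°.
Complementary requires 180°.

no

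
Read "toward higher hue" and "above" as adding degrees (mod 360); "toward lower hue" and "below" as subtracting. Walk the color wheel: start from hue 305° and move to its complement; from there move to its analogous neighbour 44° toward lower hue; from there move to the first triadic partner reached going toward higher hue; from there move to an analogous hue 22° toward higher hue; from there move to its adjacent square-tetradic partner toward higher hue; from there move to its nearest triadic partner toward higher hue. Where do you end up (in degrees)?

complement +180°: 305 + 180 = 485 → 485 − 360 = 125°
analog 44° ↓ −44°: 125 − 44 = 81°
triadic ↑ +120°: 81 + 120 = 201°
analog 22° ↑ +22°: 201 + 22 = 223°
square ↑ +90°: 223 + 90 = 313°
triadic ↑ +120°: 313 + 120 = 433 → 433 − 360 = 73°

73°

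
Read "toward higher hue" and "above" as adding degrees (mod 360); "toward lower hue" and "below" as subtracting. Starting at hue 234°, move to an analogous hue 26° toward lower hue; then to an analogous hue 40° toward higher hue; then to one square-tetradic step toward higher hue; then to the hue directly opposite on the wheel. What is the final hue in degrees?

158°

analog 26° ↓ −26°: 234 − 26 = 208°
analog 40° ↑ +40°: 208 + 40 = 248°
square ↑ +90°: 248 + 90 = 338°
complement +180°: 338 + 180 = 518 → 518 − 360 = 158°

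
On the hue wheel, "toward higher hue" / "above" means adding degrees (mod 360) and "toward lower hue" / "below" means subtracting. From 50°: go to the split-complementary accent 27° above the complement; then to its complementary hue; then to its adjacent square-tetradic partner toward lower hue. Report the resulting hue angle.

347°

split-comp 27° ↑ +207°: 50 + 207 = 257°
complement +180°: 257 + 180 = 437 → 437 − 360 = 77°
square ↓ −90°: 77 − 90 = -13 → -13 + 360 = 347°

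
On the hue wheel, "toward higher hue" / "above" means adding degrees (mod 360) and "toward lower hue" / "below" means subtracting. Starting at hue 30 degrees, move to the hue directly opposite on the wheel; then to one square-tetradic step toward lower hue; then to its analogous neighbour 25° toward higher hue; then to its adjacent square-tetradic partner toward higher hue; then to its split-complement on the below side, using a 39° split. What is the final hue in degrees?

30 + 180 = 210°   (complement)
210 − 90 = 120°   (square ↓)
120 + 25 = 145°   (analog 25° ↑)
145 + 90 = 235°   (square ↑)
235 + 141 = 376 → 376 − 360 = 16°   (split-comp 39° ↓)

16°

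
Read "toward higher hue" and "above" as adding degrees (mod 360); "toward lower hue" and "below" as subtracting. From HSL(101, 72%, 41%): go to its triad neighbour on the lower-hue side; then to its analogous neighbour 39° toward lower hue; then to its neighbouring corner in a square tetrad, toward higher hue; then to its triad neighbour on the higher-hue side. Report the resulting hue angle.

152°

101 − 120 = -19 → -19 + 360 = 341°   (triadic ↓)
341 − 39 = 302°   (analog 39° ↓)
302 + 90 = 392 → 392 − 360 = 32°   (square ↑)
32 + 120 = 152°   (triadic ↑)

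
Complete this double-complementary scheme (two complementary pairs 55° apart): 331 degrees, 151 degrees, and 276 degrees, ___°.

96°

A rectangular tetradic uses two complementary pairs 55° apart: offsets 0°, 55°, 180°, 235°.
Among {151°, 276°, 331°}, 331° and 151° are a 180° pair.
The remaining hue 276° needs its own complement: 276 + 180 = 456 → 456 − 360 = 96°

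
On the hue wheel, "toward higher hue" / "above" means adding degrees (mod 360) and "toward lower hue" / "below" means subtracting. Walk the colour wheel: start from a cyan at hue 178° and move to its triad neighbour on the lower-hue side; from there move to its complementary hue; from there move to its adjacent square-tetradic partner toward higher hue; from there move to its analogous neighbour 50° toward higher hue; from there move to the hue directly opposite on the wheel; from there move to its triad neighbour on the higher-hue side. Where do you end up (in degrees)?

178 − 120 = 58°   (triadic ↓)
58 + 180 = 238°   (complement)
238 + 90 = 328°   (square ↑)
328 + 50 = 378 → 378 − 360 = 18°   (analog 50° ↑)
18 + 180 = 198°   (complement)
198 + 120 = 318°   (triadic ↑)

318°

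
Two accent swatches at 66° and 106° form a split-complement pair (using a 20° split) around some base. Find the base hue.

The accents sit 20° either side of the complement, so the complement is their short-arc midpoint on the wheel.
Short-arc midpoint of 66° and 106°: 86°.
Base is 180° from the complement: 86 − 180 = -94 → -94 + 360 = 266°

266°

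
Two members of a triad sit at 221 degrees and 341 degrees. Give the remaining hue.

A triad spaces three hues 120° apart.
The full set is {101°, 221°, 341°}.

101°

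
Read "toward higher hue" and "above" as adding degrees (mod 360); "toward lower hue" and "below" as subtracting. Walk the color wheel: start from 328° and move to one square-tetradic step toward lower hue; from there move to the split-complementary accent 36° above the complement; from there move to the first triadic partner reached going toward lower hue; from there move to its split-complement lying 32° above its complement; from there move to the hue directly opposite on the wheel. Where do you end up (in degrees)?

6°

−90° (square ↓): 328 − 90 = 238°
+216° (split-comp 36° ↑): 238 + 216 = 454 → 454 − 360 = 94°
−120° (triadic ↓): 94 − 120 = -26 → -26 + 360 = 334°
+212° (split-comp 32° ↑): 334 + 212 = 546 → 546 − 360 = 186°
+180° (complement): 186 + 180 = 366 → 366 − 360 = 6°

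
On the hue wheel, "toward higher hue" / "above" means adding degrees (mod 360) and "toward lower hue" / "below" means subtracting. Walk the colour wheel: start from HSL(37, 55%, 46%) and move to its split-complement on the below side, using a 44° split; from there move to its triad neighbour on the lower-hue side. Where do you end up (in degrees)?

split-comp 44° ↓ +136°: 37 + 136 = 173°
triadic ↓ −120°: 173 − 120 = 53°

53°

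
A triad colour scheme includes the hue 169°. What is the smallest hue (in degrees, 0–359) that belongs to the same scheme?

A triad places three hues 120° apart.
The full set through 169° is {49°, 169°, 289°}.

49°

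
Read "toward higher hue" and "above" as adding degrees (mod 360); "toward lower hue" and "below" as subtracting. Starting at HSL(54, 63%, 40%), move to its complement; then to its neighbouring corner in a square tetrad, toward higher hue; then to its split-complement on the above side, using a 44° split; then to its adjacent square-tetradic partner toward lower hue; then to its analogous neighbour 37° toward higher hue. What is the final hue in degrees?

135°

54 + 180 = 234°   (complement)
234 + 90 = 324°   (square ↑)
324 + 224 = 548 → 548 − 360 = 188°   (split-comp 44° ↑)
188 − 90 = 98°   (square ↓)
98 + 37 = 135°   (analog 37° ↑)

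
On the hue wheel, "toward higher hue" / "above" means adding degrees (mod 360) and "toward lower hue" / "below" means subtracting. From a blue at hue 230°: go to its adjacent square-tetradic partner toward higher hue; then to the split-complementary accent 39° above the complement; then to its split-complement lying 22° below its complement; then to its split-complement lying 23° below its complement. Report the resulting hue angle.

134°

+90° (square ↑): 230 + 90 = 320°
+219° (split-comp 39° ↑): 320 + 219 = 539 → 539 − 360 = 179°
+158° (split-comp 22° ↓): 179 + 158 = 337°
+157° (split-comp 23° ↓): 337 + 157 = 494 → 494 − 360 = 134°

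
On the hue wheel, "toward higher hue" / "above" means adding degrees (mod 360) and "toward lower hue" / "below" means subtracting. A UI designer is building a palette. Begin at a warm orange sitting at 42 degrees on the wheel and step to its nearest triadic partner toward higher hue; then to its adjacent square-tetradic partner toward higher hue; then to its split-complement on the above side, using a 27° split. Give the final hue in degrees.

+120° (triadic ↑): 42 + 120 = 162°
+90° (square ↑): 162 + 90 = 252°
+207° (split-comp 27° ↑): 252 + 207 = 459 → 459 − 360 = 99°

99°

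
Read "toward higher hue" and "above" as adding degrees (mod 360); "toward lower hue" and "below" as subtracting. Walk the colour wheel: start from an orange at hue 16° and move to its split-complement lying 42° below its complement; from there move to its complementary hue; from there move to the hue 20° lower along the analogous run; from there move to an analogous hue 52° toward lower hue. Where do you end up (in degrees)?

262°

split-comp 42° ↓ +138°: 16 + 138 = 154°
complement +180°: 154 + 180 = 334°
analog 20° ↓ −20°: 334 − 20 = 314°
analog 52° ↓ −52°: 314 − 52 = 262°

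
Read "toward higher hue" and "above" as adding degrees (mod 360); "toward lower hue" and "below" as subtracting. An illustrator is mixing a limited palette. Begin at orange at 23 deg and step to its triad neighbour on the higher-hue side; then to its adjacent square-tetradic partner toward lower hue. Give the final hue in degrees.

23 + 120 = 143°   (triadic ↑)
143 − 90 = 53°   (square ↓)

53°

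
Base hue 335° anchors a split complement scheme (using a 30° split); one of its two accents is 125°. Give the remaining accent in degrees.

Split-complementary hues sit 30° either side of the complement.
Complement of the base 335°: 335 + 180 = 515 → 515 − 360 = 155°
The given accent 125° is 30° one side of 155°; the other accent sits 30° the other side: 155 + 30 = 185°

185°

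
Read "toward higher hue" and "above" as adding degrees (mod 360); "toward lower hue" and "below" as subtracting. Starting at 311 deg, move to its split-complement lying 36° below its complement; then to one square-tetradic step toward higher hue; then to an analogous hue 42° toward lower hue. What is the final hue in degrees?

+144° (split-comp 36° ↓): 311 + 144 = 455 → 455 − 360 = 95°
+90° (square ↑): 95 + 90 = 185°
−42° (analog 42° ↓): 185 − 42 = 143°

143°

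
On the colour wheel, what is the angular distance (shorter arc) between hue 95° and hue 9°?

|95 − 9| = 86.
86 ≤ 180, so the shorter arc is 86°.

86°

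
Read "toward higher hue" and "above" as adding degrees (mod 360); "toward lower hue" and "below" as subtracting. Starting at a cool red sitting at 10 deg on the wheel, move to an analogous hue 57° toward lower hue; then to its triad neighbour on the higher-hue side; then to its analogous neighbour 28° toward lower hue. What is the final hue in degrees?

45°

analog 57° ↓ −57°: 10 − 57 = -47 → -47 + 360 = 313°
triadic ↑ +120°: 313 + 120 = 433 → 433 − 360 = 73°
analog 28° ↓ −28°: 73 − 28 = 45°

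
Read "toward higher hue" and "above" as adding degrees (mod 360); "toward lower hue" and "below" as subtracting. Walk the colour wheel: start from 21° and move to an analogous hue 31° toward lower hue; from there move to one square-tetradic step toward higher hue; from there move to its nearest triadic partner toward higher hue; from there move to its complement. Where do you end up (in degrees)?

20°

−31° (analog 31° ↓): 21 − 31 = -10 → -10 + 360 = 350°
+90° (square ↑): 350 + 90 = 440 → 440 − 360 = 80°
+120° (triadic ↑): 80 + 120 = 200°
+180° (complement): 200 + 180 = 380 → 380 − 360 = 20°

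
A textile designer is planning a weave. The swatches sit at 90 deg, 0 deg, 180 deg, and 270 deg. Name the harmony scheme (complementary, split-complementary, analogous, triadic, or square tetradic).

square tetradic

Sort the hues: 0°, 90°, 180°, 270°.
Successive gaps around the wheel: 90°, 90°, 90°, 90°.
Four hues every 90° form a square tetradic scheme.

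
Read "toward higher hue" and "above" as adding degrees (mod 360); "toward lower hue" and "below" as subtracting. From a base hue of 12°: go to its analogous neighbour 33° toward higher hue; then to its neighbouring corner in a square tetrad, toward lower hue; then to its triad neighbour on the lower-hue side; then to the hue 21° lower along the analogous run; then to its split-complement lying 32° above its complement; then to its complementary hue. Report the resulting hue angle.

analog 33° ↑ +33°: 12 + 33 = 45°
square ↓ −90°: 45 − 90 = -45 → -45 + 360 = 315°
triadic ↓ −120°: 315 − 120 = 195°
analog 21° ↓ −21°: 195 − 21 = 174°
split-comp 32° ↑ +212°: 174 + 212 = 386 → 386 − 360 = 26°
complement +180°: 26 + 180 = 206°

206°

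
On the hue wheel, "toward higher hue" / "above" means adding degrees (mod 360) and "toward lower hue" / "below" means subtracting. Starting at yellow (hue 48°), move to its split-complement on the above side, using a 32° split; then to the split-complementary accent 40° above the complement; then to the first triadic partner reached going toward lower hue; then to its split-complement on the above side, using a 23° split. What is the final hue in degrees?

48 + 212 = 260°   (split-comp 32° ↑)
260 + 220 = 480 → 480 − 360 = 120°   (split-comp 40° ↑)
120 − 120 = 0°   (triadic ↓)
0 + 203 = 203°   (split-comp 23° ↑)

203°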